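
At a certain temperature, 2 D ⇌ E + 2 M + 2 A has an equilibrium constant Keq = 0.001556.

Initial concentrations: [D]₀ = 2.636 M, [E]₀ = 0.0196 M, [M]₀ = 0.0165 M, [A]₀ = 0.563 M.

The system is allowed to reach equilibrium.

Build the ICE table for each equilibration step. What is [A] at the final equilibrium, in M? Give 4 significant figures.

Q₀ = 2.4342e-07 vs Keq = 0.001556 ⇒ Q<K, forward
Step 1:
                   D          E          M          A
  I            2.636     0.0196     0.0165      0.563
  C          -0.2692     0.1346     0.2692     0.2692
  E            2.367     0.1542     0.2857     0.8322
  solve Keq expr → x = 0.1346; check Q = 0.001556

[A]_eq = 0.8322 M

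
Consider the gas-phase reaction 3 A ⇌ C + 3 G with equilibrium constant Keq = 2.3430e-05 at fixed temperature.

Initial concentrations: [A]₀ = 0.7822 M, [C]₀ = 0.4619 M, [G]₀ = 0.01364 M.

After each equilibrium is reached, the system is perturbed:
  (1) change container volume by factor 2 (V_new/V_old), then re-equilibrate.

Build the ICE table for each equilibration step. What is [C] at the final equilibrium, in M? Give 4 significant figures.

Q₀ = 2.4493e-06 vs Keq = 2.3430e-05 ⇒ Q<K, forward
Step 1:
                   A          C          G
  I           0.7822     0.4619    0.01364
  C         -0.01467   0.004891    0.01467
  E           0.7675     0.4668    0.02831
  solve Keq expr → x = 0.004891; check Q = 2.3430e-05
Then change container volume by factor 2 (V_new/V_old).
Step 2:
                   A          C          G
  I           0.3838     0.2334    0.01416
  C        -0.003488   0.001163   0.003488
  E           0.3803     0.2346    0.01764
  solve Keq expr → x = 0.001163; check Q = 2.3430e-05

[C]_eq = 0.2346 M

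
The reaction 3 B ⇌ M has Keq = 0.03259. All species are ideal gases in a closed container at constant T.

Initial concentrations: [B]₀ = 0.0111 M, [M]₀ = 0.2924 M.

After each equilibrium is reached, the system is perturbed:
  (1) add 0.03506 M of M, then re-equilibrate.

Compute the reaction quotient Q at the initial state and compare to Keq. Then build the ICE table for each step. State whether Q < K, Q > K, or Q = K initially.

Q₀ = 2.1380e+05 vs Keq = 0.03259 ⇒ Q>K, reverse
Step 1:
                  B         M
  init       0.0111    0.2924
  Δ          0.8209   -0.2736
  eq          0.832   0.01877
  solve Keq expr → x = -0.2736; check Q = 0.03259
Then add 0.03506 M of M.
Step 2:
                  B         M
  init        0.832   0.05383
  Δ         0.08588  -0.02863
  eq         0.9179    0.0252
  solve Keq expr → x = -0.02863; check Q = 0.03259

Q₀ = 2.1380e+05; Q > K (proceeds reverse)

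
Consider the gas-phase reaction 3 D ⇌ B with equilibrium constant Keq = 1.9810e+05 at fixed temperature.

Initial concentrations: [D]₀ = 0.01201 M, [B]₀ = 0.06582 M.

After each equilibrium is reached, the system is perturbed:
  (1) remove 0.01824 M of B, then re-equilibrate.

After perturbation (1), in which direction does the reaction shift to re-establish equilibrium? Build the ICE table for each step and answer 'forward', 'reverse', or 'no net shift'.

Direction: forward

Q₀ = 3.7995e+04 vs Keq = 1.9810e+05 ⇒ Q<K, forward
Step 1:
                    D           B
  Initial     0.01201     0.06582
  Change    -0.005026    0.001675
  Equil      0.006984      0.0675
  solve Keq expr → x = 0.001675; check Q = 1.9810e+05
Then remove 0.01824 M of B.
Step 2:
                    D           B
  Initial    0.006984     0.04926
  Change  -6.8654e-04  2.2885e-04
  Equil      0.006298     0.04948
  solve Keq expr → x = 2.2885e-04; check Q = 1.9810e+05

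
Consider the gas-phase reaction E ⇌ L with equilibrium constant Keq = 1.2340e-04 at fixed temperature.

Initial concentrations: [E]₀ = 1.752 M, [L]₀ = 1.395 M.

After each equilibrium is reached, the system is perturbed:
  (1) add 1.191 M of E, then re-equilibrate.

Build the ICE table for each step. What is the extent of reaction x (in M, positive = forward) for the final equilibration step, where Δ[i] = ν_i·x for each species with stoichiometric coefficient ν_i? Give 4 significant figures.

x = 1.4695e-04 M

Q₀ = 0.7962 vs Keq = 1.2340e-04 ⇒ Q>K, reverse
Step 1:
                   E          L
  I            1.752      1.395
  C            1.395     -1.395
  E            3.147 3.8829e-04
  solve Keq expr → x = -1.395; check Q = 1.2340e-04
Then add 1.191 M of E.
Step 2:
                   E          L
  I            4.338 3.8829e-04
  C       -1.4695e-04 1.4695e-04
  E            4.337 5.3524e-04
  solve Keq expr → x = 1.4695e-04; check Q = 1.2340e-04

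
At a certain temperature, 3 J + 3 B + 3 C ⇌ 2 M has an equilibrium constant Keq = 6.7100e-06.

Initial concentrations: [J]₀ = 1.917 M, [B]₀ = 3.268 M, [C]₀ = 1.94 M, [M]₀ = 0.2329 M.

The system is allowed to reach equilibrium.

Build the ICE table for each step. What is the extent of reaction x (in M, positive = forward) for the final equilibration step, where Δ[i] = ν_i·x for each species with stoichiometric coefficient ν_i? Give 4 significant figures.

Q₀ = 3.0215e-05 vs Keq = 6.7100e-06 ⇒ Q>K, reverse
Step 1:
                    J           B           C           M
  init          1.917       3.268        1.94      0.2329
  Δ             0.135       0.135       0.135    -0.09002
  eq            2.052       3.403       2.075      0.1429
  solve Keq expr → x = -0.04501; check Q = 6.7100e-06

x = -0.04501 M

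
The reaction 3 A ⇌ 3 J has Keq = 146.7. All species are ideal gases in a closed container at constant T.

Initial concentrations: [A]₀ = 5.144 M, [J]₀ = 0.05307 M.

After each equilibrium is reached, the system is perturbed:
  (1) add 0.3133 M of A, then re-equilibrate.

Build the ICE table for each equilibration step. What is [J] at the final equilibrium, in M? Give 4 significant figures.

Q₀ = 1.0981e-06 vs Keq = 146.7 ⇒ Q<K, forward
Step 1:
                  A         J
  init        5.144   0.05307
  Δ          -4.316     4.316
  eq         0.8283     4.369
  solve Keq expr → x = 1.439; check Q = 146.7
Then add 0.3133 M of A.
Step 2:
                  A         J
  init        1.142     4.369
  Δ         -0.2634    0.2634
  eq         0.8783     4.632
  solve Keq expr → x = 0.08779; check Q = 146.7

[J]_eq = 4.632 M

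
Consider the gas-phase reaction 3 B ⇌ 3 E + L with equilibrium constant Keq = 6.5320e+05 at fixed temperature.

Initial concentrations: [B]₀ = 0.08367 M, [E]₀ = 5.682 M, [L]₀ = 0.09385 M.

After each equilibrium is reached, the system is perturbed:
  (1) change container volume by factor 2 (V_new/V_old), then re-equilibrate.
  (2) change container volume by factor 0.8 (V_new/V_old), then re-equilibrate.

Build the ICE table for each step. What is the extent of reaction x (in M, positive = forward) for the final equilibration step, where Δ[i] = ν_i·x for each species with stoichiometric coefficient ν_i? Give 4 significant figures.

Q₀ = 2.9392e+04 vs Keq = 6.5320e+05 ⇒ Q<K, forward
Step 1:
                   B          E          L
  init       0.08367      5.682    0.09385
  Δ          -0.0519     0.0519     0.0173
  eq         0.03177      5.734     0.1111
  solve Keq expr → x = 0.0173; check Q = 6.5320e+05
Then change container volume by factor 2 (V_new/V_old).
Step 2:
                   B          E          L
  init       0.01589      2.867    0.05557
  Δ        -0.003184   0.003184   0.001061
  eq          0.0127       2.87    0.05664
  solve Keq expr → x = 0.001061; check Q = 6.5320e+05
Then change container volume by factor 0.8 (V_new/V_old).
Step 3:
                   B          E          L
  init       0.01588      3.588    0.07079
  Δ         0.001189  -0.001189 -3.9617e-04
  eq         0.01707      3.586     0.0704
  solve Keq expr → x = -3.9617e-04; check Q = 6.5320e+05

x = -3.9617e-04 M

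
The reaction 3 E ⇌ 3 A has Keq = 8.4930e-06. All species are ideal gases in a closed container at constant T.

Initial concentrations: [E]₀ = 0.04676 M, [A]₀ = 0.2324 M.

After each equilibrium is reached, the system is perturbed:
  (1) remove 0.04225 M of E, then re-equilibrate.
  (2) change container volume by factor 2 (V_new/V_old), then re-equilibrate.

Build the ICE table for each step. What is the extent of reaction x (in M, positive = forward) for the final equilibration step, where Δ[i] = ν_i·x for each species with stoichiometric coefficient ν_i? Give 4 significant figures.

x = 0 M

Q₀ = 122.8 vs Keq = 8.4930e-06 ⇒ Q>K, reverse
Step 1:
                  E         A
  init      0.04676    0.2324
  Δ          0.2268   -0.2268
  eq         0.2736  0.005582
  solve Keq expr → x = -0.07561; check Q = 8.4930e-06
Then remove 0.04225 M of E.
Step 2:
                  E         A
  init       0.2313  0.005582
  Δ       8.4478e-04 -8.4478e-04
  eq         0.2322  0.004737
  solve Keq expr → x = -2.8159e-04; check Q = 8.4930e-06
Then change container volume by factor 2 (V_new/V_old).
Step 3:
                  E         A
  init       0.1161  0.002368
  Δ               0         0
  eq         0.1161  0.002368
  solve Keq expr → x = 0; check Q = 8.4930e-06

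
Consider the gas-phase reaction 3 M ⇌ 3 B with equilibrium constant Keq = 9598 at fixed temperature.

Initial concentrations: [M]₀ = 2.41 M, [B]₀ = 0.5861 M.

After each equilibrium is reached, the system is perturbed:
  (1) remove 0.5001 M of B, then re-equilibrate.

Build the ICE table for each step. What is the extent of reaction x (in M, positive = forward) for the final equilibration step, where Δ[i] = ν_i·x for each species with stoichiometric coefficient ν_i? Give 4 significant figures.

x = 0.007492 M

Q₀ = 0.01438 vs Keq = 9598 ⇒ Q<K, forward
Step 1:
                   M          B
  Initial       2.41     0.5861
  Change      -2.275      2.275
  Equil       0.1346      2.861
  solve Keq expr → x = 0.7585; check Q = 9598
Then remove 0.5001 M of B.
Step 2:
                   M          B
  Initial     0.1346      2.361
  Change    -0.02247    0.02247
  Equil       0.1122      2.384
  solve Keq expr → x = 0.007492; check Q = 9598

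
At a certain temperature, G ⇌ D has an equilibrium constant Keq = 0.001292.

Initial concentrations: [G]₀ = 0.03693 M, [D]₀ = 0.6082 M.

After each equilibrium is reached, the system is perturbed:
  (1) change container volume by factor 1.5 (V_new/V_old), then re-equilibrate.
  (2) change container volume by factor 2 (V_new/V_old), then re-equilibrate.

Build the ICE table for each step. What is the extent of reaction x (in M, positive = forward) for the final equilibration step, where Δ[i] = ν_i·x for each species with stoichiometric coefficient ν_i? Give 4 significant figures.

x = 0 M

Q₀ = 16.47 vs Keq = 0.001292 ⇒ Q>K, reverse
Step 1:
                    G           D
  Initial     0.03693      0.6082
  Change       0.6074     -0.6074
  Equil        0.6443  8.3243e-04
  solve Keq expr → x = -0.6074; check Q = 0.001292
Then change container volume by factor 1.5 (V_new/V_old).
Step 2:
                    G           D
  Initial      0.4295  5.5495e-04
  Change            0           0
  Equil        0.4295  5.5495e-04
  solve Keq expr → x = 0; check Q = 0.001292
Then change container volume by factor 2 (V_new/V_old).
Step 3:
                    G           D
  Initial      0.2148  2.7748e-04
  Change            0           0
  Equil        0.2148  2.7748e-04
  solve Keq expr → x = 0; check Q = 0.001292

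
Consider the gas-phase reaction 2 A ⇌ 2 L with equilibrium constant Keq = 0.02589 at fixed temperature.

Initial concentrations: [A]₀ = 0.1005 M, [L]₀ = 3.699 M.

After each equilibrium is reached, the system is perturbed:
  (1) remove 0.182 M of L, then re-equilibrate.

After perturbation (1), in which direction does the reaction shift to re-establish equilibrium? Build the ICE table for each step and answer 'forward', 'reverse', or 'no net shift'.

Direction: forward

Q₀ = 1355 vs Keq = 0.02589 ⇒ Q>K, reverse
Step 1:
                    A           L
  Initial      0.1005       3.699
  Change        3.172      -3.172
  Equil         3.273      0.5266
  solve Keq expr → x = -1.586; check Q = 0.02589
Then remove 0.182 M of L.
Step 2:
                    A           L
  Initial       3.273      0.3446
  Change      -0.1568      0.1568
  Equil         3.116      0.5014
  solve Keq expr → x = 0.07839; check Q = 0.02589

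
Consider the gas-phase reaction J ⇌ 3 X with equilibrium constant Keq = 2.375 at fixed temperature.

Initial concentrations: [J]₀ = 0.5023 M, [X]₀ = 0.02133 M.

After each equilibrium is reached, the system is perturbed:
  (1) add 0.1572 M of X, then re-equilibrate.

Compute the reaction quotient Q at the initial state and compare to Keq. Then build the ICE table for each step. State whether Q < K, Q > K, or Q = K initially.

Q₀ = 1.9320e-05; Q < K (proceeds forward)

Q₀ = 1.9320e-05 vs Keq = 2.375 ⇒ Q<K, forward
Step 1:
                   J          X
  I           0.5023    0.02133
  C          -0.2673      0.802
  E            0.235     0.8233
  solve Keq expr → x = 0.2673; check Q = 2.375
Then add 0.1572 M of X.
Step 2:
                   J          X
  I            0.235     0.9805
  C          0.03825    -0.1148
  E           0.2732     0.8658
  solve Keq expr → x = -0.03825; check Q = 2.375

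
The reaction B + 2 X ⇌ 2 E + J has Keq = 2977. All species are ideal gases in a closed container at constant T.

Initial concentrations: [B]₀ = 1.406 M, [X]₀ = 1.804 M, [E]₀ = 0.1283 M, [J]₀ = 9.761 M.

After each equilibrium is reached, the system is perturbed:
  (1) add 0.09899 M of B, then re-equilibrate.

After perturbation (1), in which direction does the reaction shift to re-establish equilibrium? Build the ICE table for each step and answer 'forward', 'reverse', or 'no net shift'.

Direction: forward

Q₀ = 0.03511 vs Keq = 2977 ⇒ Q<K, forward
Step 1:
                    B           X           E           J
  init          1.406       1.804      0.1283       9.761
  Δ           -0.8315      -1.663       1.663      0.8315
  eq           0.5745       0.141       1.791       10.59
  solve Keq expr → x = 0.8315; check Q = 2977
Then add 0.09899 M of B.
Step 2:
                    B           X           E           J
  init         0.6735       0.141       1.791       10.59
  Δ         -0.004789   -0.009578    0.009578    0.004789
  eq           0.6687      0.1314       1.801        10.6
  solve Keq expr → x = 0.004789; check Q = 2977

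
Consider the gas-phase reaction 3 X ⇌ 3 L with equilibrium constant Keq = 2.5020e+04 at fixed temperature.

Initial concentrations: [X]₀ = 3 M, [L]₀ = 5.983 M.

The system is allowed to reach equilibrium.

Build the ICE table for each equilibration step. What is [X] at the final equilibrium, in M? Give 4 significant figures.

[X]_eq = 0.297 M

Q₀ = 7.932 vs Keq = 2.5020e+04 ⇒ Q<K, forward
Step 1:
                    X           L
  I                 3       5.983
  C            -2.703       2.703
  E             0.297       8.686
  solve Keq expr → x = 0.901; check Q = 2.5020e+04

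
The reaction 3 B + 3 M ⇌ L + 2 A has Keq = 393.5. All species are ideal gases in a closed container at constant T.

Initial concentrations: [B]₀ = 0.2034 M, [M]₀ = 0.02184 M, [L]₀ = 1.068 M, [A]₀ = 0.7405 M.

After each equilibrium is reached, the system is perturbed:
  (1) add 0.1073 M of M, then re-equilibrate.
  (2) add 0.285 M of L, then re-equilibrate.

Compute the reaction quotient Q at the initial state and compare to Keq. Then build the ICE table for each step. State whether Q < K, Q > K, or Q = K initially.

Q₀ = 6.6805e+06 vs Keq = 393.5 ⇒ Q>K, reverse
Step 1:
                   B          M          L          A
  I           0.2034    0.02184      1.068     0.7405
  C           0.2117     0.2117   -0.07056    -0.1411
  E           0.4151     0.2335     0.9974     0.5994
  solve Keq expr → x = -0.07056; check Q = 393.5
Then add 0.1073 M of M.
Step 2:
                   B          M          L          A
  I           0.4151     0.3408     0.9974     0.5994
  C         -0.05701   -0.05701      0.019    0.03801
  E           0.3581     0.2838      1.016     0.6374
  solve Keq expr → x = 0.019; check Q = 393.5
Then add 0.285 M of L.
Step 3:
                   B          M          L          A
  I           0.3581     0.2838      1.301     0.6374
  C          0.01179    0.01179   -0.00393  -0.007861
  E           0.3699     0.2956      1.298     0.6295
  solve Keq expr → x = -0.00393; check Q = 393.5

Q₀ = 6.6805e+06; Q > K (proceeds reverse)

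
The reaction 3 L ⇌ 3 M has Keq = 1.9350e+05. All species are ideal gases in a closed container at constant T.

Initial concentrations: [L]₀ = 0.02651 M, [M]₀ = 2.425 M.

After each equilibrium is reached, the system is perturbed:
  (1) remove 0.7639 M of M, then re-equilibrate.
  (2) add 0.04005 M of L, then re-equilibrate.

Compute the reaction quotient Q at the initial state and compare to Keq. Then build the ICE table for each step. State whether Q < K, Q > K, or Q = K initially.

Q₀ = 7.6543e+05; Q > K (proceeds reverse)

Q₀ = 7.6543e+05 vs Keq = 1.9350e+05 ⇒ Q>K, reverse
Step 1:
                   L          M
  I          0.02651      2.425
  C          0.01515   -0.01515
  E          0.04166       2.41
  solve Keq expr → x = -0.005051; check Q = 1.9350e+05
Then remove 0.7639 M of M.
Step 2:
                   L          M
  I          0.04166      1.646
  C         -0.01298    0.01298
  E          0.02868      1.659
  solve Keq expr → x = 0.004328; check Q = 1.9350e+05
Then add 0.04005 M of L.
Step 3:
                   L          M
  I          0.06873      1.659
  C         -0.03937    0.03937
  E          0.02936      1.698
  solve Keq expr → x = 0.01312; check Q = 1.9350e+05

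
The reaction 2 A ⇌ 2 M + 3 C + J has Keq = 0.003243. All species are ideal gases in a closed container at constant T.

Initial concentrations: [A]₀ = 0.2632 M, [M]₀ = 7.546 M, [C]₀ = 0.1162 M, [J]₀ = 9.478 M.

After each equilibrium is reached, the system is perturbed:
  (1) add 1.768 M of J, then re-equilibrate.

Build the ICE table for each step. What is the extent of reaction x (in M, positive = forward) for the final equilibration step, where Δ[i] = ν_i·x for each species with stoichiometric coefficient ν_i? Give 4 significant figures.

x = -1.6183e-04 M

Q₀ = 12.22 vs Keq = 0.003243 ⇒ Q>K, reverse
Step 1:
                  A         M         C         J
  I          0.2632     7.546    0.1162     9.478
  C         0.07158  -0.07158   -0.1074  -0.03579
  E          0.3348     7.474  0.008832     9.442
  solve Keq expr → x = -0.03579; check Q = 0.003243
Then add 1.768 M of J.
Step 2:
                  A         M         C         J
  I          0.3348     7.474  0.008832     11.21
  C       3.2365e-04 -3.2365e-04 -4.8548e-04 -1.6183e-04
  E          0.3351     7.474  0.008347     11.21
  solve Keq expr → x = -1.6183e-04; check Q = 0.003243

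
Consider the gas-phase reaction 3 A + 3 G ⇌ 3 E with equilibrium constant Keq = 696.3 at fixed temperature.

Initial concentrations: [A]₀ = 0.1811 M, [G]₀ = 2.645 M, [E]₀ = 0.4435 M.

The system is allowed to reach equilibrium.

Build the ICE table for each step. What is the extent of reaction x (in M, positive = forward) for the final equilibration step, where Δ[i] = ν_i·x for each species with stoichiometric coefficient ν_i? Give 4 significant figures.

Q₀ = 0.7937 vs Keq = 696.3 ⇒ Q<K, forward
Step 1:
                    A           G           E
  init         0.1811       2.645      0.4435
  Δ            -0.154      -0.154       0.154
  eq          0.02706       2.491      0.5975
  solve Keq expr → x = 0.05135; check Q = 696.3

x = 0.05135 M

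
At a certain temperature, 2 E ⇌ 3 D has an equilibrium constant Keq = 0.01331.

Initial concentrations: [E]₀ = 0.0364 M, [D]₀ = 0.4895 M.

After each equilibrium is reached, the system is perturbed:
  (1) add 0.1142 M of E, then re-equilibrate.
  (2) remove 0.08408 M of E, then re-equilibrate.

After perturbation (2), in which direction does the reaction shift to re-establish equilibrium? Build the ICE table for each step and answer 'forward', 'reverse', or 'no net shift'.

Direction: reverse

Q₀ = 88.52 vs Keq = 0.01331 ⇒ Q>K, reverse
Step 1:
                  E         D
  I          0.0364    0.4895
  C          0.2566   -0.3849
  E           0.293    0.1046
  solve Keq expr → x = -0.1283; check Q = 0.01331
Then add 0.1142 M of E.
Step 2:
                  E         D
  I          0.4072    0.1046
  C        -0.01496   0.02244
  E          0.3923     0.127
  solve Keq expr → x = 0.00748; check Q = 0.01331
Then remove 0.08408 M of E.
Step 3:
                  E         D
  I          0.3082     0.127
  C         0.01089  -0.01633
  E          0.3191    0.1107
  solve Keq expr → x = -0.005445; check Q = 0.01331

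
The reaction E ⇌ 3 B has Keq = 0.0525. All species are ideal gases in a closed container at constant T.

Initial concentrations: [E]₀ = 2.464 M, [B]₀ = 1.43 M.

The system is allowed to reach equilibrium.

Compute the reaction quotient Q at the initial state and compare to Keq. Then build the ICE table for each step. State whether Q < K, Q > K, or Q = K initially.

Q₀ = 1.187; Q > K (proceeds reverse)

Q₀ = 1.187 vs Keq = 0.0525 ⇒ Q>K, reverse
Step 1:
                  E         B
  init        2.464      1.43
  Δ          0.3015   -0.9044
  eq          2.765    0.5256
  solve Keq expr → x = -0.3015; check Q = 0.0525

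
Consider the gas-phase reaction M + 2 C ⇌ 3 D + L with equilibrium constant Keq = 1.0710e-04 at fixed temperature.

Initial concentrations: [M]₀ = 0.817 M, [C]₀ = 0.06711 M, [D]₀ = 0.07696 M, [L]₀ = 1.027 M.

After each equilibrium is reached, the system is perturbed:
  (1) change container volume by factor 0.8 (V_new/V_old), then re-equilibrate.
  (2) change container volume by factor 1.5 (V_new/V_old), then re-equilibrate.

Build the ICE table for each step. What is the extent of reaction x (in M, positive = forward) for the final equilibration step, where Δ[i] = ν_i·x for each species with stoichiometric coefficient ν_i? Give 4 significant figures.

x = 3.7055e-04 M

Q₀ = 0.1272 vs Keq = 1.0710e-04 ⇒ Q>K, reverse
Step 1:
                   M          C          D          L
  Initial      0.817    0.06711    0.07696      1.027
  Change      0.0222     0.0444    -0.0666    -0.0222
  Equil       0.8392     0.1115    0.01036      1.005
  solve Keq expr → x = -0.0222; check Q = 1.0710e-04
Then change container volume by factor 0.8 (V_new/V_old).
Step 2:
                   M          C          D          L
  Initial      1.049     0.1394    0.01295      1.256
  Change  2.9737e-04 5.9474e-04 -8.9210e-04 -2.9737e-04
  Equil        1.049       0.14    0.01206      1.256
  solve Keq expr → x = -2.9737e-04; check Q = 1.0710e-04
Then change container volume by factor 1.5 (V_new/V_old).
Step 3:
                   M          C          D          L
  Initial     0.6995    0.09332   0.008039     0.8371
  Change  -3.7055e-04 -7.4111e-04   0.001112 3.7055e-04
  Equil       0.6992    0.09258   0.009151     0.8375
  solve Keq expr → x = 3.7055e-04; check Q = 1.0710e-04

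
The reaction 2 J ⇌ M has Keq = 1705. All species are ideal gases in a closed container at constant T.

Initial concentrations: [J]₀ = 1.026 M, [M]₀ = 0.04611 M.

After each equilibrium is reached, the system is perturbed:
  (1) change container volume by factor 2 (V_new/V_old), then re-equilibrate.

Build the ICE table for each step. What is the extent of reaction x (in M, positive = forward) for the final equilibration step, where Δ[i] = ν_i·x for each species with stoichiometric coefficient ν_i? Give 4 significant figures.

Q₀ = 0.0438 vs Keq = 1705 ⇒ Q<K, forward
Step 1:
                   J          M
  init         1.026    0.04611
  Δ           -1.008      0.504
  eq         0.01796     0.5501
  solve Keq expr → x = 0.504; check Q = 1705
Then change container volume by factor 2 (V_new/V_old).
Step 2:
                   J          M
  init      0.008981     0.2751
  Δ         0.003678  -0.001839
  eq         0.01266     0.2732
  solve Keq expr → x = -0.001839; check Q = 1705

x = -0.001839 M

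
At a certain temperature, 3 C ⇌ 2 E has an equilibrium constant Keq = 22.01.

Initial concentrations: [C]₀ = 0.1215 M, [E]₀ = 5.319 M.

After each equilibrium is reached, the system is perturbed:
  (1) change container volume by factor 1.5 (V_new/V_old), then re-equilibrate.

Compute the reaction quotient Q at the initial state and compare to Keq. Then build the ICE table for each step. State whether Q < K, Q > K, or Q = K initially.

Q₀ = 1.5774e+04 vs Keq = 22.01 ⇒ Q>K, reverse
Step 1:
                    C           E
  init         0.1215       5.319
  Δ            0.8839     -0.5893
  eq            1.005        4.73
  solve Keq expr → x = -0.2946; check Q = 22.01
Then change container volume by factor 1.5 (V_new/V_old).
Step 2:
                    C           E
  init         0.6703       3.153
  Δ           0.08751    -0.05834
  eq           0.7578       3.095
  solve Keq expr → x = -0.02917; check Q = 22.01

Q₀ = 1.5774e+04; Q > K (proceeds reverse)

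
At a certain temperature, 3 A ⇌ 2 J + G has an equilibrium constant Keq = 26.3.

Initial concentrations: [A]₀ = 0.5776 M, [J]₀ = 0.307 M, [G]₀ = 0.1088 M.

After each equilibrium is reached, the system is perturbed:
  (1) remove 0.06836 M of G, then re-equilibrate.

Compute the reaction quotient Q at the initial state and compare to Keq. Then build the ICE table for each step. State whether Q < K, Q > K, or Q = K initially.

Q₀ = 0.05321 vs Keq = 26.3 ⇒ Q<K, forward
Step 1:
                  A         J         G
  Initial    0.5776     0.307    0.1088
  Change    -0.4279    0.2853    0.1426
  Equil      0.1497    0.5923    0.2514
  solve Keq expr → x = 0.1426; check Q = 26.3
Then remove 0.06836 M of G.
Step 2:
                  A         J         G
  Initial    0.1497    0.5923    0.1831
  Change    -0.0127  0.008468  0.004234
  Equil       0.137    0.6007    0.1873
  solve Keq expr → x = 0.004234; check Q = 26.3

Q₀ = 0.05321; Q < K (proceeds forward)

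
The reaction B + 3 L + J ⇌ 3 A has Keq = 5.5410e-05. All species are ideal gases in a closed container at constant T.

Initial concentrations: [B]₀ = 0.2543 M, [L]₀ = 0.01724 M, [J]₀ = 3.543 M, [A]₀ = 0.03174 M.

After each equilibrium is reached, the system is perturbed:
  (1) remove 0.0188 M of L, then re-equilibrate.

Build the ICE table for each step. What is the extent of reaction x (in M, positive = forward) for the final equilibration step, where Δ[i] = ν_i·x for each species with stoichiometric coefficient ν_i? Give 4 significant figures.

Q₀ = 6.926 vs Keq = 5.5410e-05 ⇒ Q>K, reverse
Step 1:
                   B          L          J          A
  Initial     0.2543    0.01724      3.543    0.03174
  Change    0.009992    0.02998   0.009992   -0.02998
  Equil       0.2643    0.04722      3.553   0.001763
  solve Keq expr → x = -0.009992; check Q = 5.5410e-05
Then remove 0.0188 M of L.
Step 2:
                   B          L          J          A
  Initial     0.2643    0.02842      3.553   0.001763
  Change  2.2543e-04 6.7628e-04 2.2543e-04 -6.7628e-04
  Equil       0.2645    0.02909      3.553   0.001086
  solve Keq expr → x = -2.2543e-04; check Q = 5.5410e-05

x = -2.2543e-04 M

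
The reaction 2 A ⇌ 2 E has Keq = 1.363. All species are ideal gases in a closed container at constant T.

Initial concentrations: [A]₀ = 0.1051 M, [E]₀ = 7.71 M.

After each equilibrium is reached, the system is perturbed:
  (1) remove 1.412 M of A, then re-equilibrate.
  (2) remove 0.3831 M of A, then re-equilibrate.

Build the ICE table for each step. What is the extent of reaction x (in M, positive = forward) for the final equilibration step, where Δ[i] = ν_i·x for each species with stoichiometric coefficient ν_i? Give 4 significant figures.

Q₀ = 5381 vs Keq = 1.363 ⇒ Q>K, reverse
Step 1:
                  A         E
  init       0.1051      7.71
  Δ           3.501    -3.501
  eq          3.606     4.209
  solve Keq expr → x = -1.75; check Q = 1.363
Then remove 1.412 M of A.
Step 2:
                  A         E
  init        2.194     4.209
  Δ          0.7606   -0.7606
  eq          2.954     3.449
  solve Keq expr → x = -0.3803; check Q = 1.363
Then remove 0.3831 M of A.
Step 3:
                  A         E
  init        2.571     3.449
  Δ          0.2064   -0.2064
  eq          2.777     3.243
  solve Keq expr → x = -0.1032; check Q = 1.363

x = -0.1032 M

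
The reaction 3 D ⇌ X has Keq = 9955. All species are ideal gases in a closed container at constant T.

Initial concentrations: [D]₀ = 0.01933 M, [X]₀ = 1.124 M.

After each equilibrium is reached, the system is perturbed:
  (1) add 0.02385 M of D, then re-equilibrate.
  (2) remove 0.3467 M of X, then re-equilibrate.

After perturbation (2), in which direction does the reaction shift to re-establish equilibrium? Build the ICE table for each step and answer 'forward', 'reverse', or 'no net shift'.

Q₀ = 1.5562e+05 vs Keq = 9955 ⇒ Q>K, reverse
Step 1:
                   D          X
  Initial    0.01933      1.124
  Change     0.02886  -0.009621
  Equil      0.04819      1.114
  solve Keq expr → x = -0.009621; check Q = 9955
Then add 0.02385 M of D.
Step 2:
                   D          X
  Initial    0.07204      1.114
  Change    -0.02374   0.007912
  Equil      0.04831      1.122
  solve Keq expr → x = 0.007912; check Q = 9955
Then remove 0.3467 M of X.
Step 3:
                   D          X
  Initial    0.04831     0.7756
  Change   -0.005564   0.001855
  Equil      0.04274     0.7774
  solve Keq expr → x = 0.001855; check Q = 9955

Direction: forward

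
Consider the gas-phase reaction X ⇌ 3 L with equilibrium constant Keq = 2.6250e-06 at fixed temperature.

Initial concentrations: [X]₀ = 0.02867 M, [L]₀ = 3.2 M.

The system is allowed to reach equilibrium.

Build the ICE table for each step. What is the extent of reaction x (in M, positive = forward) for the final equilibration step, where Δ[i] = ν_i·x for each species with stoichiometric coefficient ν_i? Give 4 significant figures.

x = -1.062 M

Q₀ = 1143 vs Keq = 2.6250e-06 ⇒ Q>K, reverse
Step 1:
                    X           L
  init        0.02867         3.2
  Δ             1.062      -3.186
  eq            1.091      0.0142
  solve Keq expr → x = -1.062; check Q = 2.6250e-06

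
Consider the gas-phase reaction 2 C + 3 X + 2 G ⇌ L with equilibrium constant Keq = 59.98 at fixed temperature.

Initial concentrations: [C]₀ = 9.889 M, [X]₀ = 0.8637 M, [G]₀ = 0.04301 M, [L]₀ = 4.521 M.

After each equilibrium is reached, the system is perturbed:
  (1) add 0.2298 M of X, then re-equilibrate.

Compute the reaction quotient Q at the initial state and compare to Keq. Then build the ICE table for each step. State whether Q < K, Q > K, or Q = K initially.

Q₀ = 38.79; Q < K (proceeds forward)

Q₀ = 38.79 vs Keq = 59.98 ⇒ Q<K, forward
Step 1:
                   C          X          G          L
  init         9.889     0.8637    0.04301      4.521
  Δ        -0.007677   -0.01152  -0.007677   0.003838
  eq           9.881     0.8522    0.03533      4.525
  solve Keq expr → x = 0.003838; check Q = 59.98
Then add 0.2298 M of X.
Step 2:
                   C          X          G          L
  init         9.881      1.082    0.03533      4.525
  Δ         -0.01007    -0.0151   -0.01007   0.005035
  eq           9.871      1.067    0.02526       4.53
  solve Keq expr → x = 0.005035; check Q = 59.98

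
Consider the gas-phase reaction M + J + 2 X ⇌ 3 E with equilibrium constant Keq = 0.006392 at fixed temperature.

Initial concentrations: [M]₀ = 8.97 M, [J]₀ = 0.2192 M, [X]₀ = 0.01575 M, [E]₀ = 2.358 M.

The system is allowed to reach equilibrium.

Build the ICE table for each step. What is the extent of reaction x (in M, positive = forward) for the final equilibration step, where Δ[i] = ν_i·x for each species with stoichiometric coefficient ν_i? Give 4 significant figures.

Q₀ = 2.6880e+04 vs Keq = 0.006392 ⇒ Q>K, reverse
Step 1:
                    M           J           X           E
  Initial        8.97      0.2192     0.01575       2.358
  Change       0.6379      0.6379       1.276      -1.914
  Equil         9.608      0.8571       1.291      0.4444
  solve Keq expr → x = -0.6379; check Q = 0.006392

x = -0.6379 M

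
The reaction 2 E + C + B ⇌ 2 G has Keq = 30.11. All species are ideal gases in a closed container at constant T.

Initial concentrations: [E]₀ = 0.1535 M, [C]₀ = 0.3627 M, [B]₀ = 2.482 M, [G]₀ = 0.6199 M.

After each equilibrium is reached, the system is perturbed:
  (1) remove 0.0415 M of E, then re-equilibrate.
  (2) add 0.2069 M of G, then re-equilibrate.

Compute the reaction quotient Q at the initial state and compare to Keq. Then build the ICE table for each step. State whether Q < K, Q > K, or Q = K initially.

Q₀ = 18.12; Q < K (proceeds forward)

Q₀ = 18.12 vs Keq = 30.11 ⇒ Q<K, forward
Step 1:
                  E         C         B         G
  init       0.1535    0.3627     2.482    0.6199
  Δ        -0.02663  -0.01332  -0.01332   0.02663
  eq         0.1269    0.3494     2.469    0.6465
  solve Keq expr → x = 0.01332; check Q = 30.11
Then remove 0.0415 M of E.
Step 2:
                  E         C         B         G
  init      0.08537    0.3494     2.469    0.6465
  Δ         0.03213   0.01607   0.01607  -0.03213
  eq         0.1175    0.3655     2.485    0.6144
  solve Keq expr → x = -0.01607; check Q = 30.11
Then add 0.2069 M of G.
Step 3:
                  E         C         B         G
  init       0.1175    0.3655     2.485    0.8213
  Δ         0.03029   0.01514   0.01514  -0.03029
  eq         0.1478    0.3806       2.5     0.791
  solve Keq expr → x = -0.01514; check Q = 30.11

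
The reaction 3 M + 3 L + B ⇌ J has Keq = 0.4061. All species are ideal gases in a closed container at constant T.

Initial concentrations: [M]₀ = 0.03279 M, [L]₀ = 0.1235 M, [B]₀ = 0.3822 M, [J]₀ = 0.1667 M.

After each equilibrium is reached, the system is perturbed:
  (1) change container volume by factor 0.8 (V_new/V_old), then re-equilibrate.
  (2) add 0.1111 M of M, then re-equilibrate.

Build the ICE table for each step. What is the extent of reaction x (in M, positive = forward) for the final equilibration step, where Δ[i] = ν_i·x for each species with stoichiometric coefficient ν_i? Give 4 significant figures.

x = 0.007589 M

Q₀ = 6.5678e+06 vs Keq = 0.4061 ⇒ Q>K, reverse
Step 1:
                    M           L           B           J
  I           0.03279      0.1235      0.3822      0.1667
  C            0.4804      0.4804      0.1601     -0.1601
  E            0.5132      0.6039      0.5423    0.006558
  solve Keq expr → x = -0.1601; check Q = 0.4061
Then change container volume by factor 0.8 (V_new/V_old).
Step 2:
                    M           L           B           J
  I            0.6415      0.7549      0.6779    0.008197
  C          -0.03988    -0.03988    -0.01329     0.01329
  E            0.6016       0.715      0.6646     0.02149
  solve Keq expr → x = 0.01329; check Q = 0.4061
Then add 0.1111 M of M.
Step 3:
                    M           L           B           J
  I            0.7127       0.715      0.6646     0.02149
  C          -0.02277    -0.02277   -0.007589    0.007589
  E              0.69      0.6923       0.657     0.02908
  solve Keq expr → x = 0.007589; check Q = 0.4061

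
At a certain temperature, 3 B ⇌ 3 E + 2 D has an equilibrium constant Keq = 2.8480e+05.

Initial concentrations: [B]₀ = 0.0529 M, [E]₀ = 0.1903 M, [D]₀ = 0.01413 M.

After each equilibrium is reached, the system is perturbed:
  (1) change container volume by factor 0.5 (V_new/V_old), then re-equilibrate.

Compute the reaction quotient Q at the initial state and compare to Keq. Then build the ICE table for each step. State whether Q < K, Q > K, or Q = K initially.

Q₀ = 0.009295; Q < K (proceeds forward)

Q₀ = 0.009295 vs Keq = 2.8480e+05 ⇒ Q<K, forward
Step 1:
                   B          E          D
  Initial     0.0529     0.1903    0.01413
  Change    -0.05241    0.05241    0.03494
  Equil   4.9442e-04     0.2427    0.04907
  solve Keq expr → x = 0.01747; check Q = 2.8480e+05
Then change container volume by factor 0.5 (V_new/V_old).
Step 2:
                   B          E          D
  Initial 9.8883e-04     0.4854    0.09813
  Change  5.7490e-04 -5.7490e-04 -3.8327e-04
  Equil     0.001564     0.4848    0.09775
  solve Keq expr → x = -1.9163e-04; check Q = 2.8480e+05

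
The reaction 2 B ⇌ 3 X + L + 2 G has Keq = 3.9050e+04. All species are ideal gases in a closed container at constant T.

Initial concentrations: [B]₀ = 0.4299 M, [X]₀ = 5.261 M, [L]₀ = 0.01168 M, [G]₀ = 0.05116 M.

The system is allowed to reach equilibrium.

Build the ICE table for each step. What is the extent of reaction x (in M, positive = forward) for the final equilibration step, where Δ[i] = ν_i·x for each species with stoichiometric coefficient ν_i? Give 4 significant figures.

Q₀ = 0.02409 vs Keq = 3.9050e+04 ⇒ Q<K, forward
Step 1:
                   B          X          L          G
  init        0.4299      5.261    0.01168    0.05116
  Δ          -0.4142     0.6213     0.2071     0.4142
  eq         0.01571      5.882     0.2188     0.4653
  solve Keq expr → x = 0.2071; check Q = 3.9050e+04

x = 0.2071 M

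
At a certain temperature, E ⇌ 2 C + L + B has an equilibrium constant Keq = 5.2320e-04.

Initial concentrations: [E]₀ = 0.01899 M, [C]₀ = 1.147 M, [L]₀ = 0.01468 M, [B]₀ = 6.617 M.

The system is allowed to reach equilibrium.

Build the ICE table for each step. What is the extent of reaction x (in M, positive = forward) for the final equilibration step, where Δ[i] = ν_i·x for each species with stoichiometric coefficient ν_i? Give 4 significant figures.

x = -0.01468 M

Q₀ = 6.73 vs Keq = 5.2320e-04 ⇒ Q>K, reverse
Step 1:
                   E          C          L          B
  I          0.01899      1.147    0.01468      6.617
  C          0.01468   -0.02936   -0.01468   -0.01468
  E          0.03367      1.118 2.1359e-06      6.602
  solve Keq expr → x = -0.01468; check Q = 5.2320e-04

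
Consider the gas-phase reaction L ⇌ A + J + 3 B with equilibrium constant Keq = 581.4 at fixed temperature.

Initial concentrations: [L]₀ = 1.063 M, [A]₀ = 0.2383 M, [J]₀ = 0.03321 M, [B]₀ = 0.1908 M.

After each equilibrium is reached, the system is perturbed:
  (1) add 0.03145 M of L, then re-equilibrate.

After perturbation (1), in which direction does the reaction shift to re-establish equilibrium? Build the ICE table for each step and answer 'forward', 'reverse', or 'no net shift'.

Q₀ = 5.1712e-05 vs Keq = 581.4 ⇒ Q<K, forward
Step 1:
                   L          A          J          B
  Initial      1.063     0.2383    0.03321     0.1908
  Change     -0.9936     0.9936     0.9936      2.981
  Equil      0.06941      1.232      1.027      3.172
  solve Keq expr → x = 0.9936; check Q = 581.4
Then add 0.03145 M of L.
Step 2:
                   L          A          J          B
  Initial     0.1009      1.232      1.027      3.172
  Change    -0.02356    0.02356    0.02356    0.07067
  Equil       0.0773      1.255       1.05      3.242
  solve Keq expr → x = 0.02356; check Q = 581.4

Direction: forward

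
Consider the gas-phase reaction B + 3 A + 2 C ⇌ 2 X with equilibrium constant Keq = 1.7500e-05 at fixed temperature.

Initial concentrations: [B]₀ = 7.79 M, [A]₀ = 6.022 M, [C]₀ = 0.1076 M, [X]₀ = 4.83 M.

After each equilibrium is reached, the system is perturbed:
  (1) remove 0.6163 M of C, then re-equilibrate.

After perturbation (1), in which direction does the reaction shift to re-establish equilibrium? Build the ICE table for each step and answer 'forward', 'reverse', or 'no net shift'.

Direction: reverse

Q₀ = 1.184 vs Keq = 1.7500e-05 ⇒ Q>K, reverse
Step 1:
                    B           A           C           X
  I              7.79       6.022      0.1076        4.83
  C             1.633       4.899       3.266      -3.266
  E             9.423       10.92       3.374       1.564
  solve Keq expr → x = -1.633; check Q = 1.7500e-05
Then remove 0.6163 M of C.
Step 2:
                    B           A           C           X
  I             9.423       10.92       2.758       1.564
  C           0.08021      0.2406      0.1604     -0.1604
  E             9.503       11.16       2.918       1.403
  solve Keq expr → x = -0.08021; check Q = 1.7500e-05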